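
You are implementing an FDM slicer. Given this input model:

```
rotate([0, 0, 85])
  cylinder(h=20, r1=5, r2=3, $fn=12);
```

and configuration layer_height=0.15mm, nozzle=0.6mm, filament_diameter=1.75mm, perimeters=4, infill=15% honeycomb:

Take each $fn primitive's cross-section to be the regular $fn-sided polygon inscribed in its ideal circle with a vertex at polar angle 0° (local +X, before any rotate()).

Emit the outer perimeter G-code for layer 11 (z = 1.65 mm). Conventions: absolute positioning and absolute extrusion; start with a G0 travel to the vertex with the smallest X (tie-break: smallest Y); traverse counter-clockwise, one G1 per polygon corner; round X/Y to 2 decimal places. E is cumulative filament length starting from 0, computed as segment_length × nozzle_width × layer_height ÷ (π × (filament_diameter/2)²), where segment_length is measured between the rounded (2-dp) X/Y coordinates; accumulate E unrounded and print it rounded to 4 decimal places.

G0 X-4.82 Y0.42 Z1.65
G1 X-4.38 Y-2.04 E0.0935
G1 X-2.77 Y-3.96 E0.1873
G1 X-0.42 Y-4.82 E0.2809
G1 X2.04 Y-4.38 E0.3744
G1 X3.96 Y-2.77 E0.4682
G1 X4.82 Y-0.42 E0.5618
G1 X4.38 Y2.04 E0.6553
G1 X2.77 Y3.96 E0.7491
G1 X0.42 Y4.82 E0.8427
G1 X-2.04 Y4.38 E0.9362
G1 X-3.96 Y2.77 E1.0300
G1 X-4.82 Y0.42 E1.1236

At z = 1.65 mm: the cone contributes a regular 12-gon of circumradius 4.835 (interpolated between r1=5 and r2=3 at t=0.082); (whole slice rotated 85° about Z — lengths, areas and connectivity unchanged). The outline is a single polygon with 12 vertices. Extrusion per mm of travel: 0.6 × 0.15 / (π × 0.875²) = 0.037418. Accumulating E over each segment gives final E = 1.1236.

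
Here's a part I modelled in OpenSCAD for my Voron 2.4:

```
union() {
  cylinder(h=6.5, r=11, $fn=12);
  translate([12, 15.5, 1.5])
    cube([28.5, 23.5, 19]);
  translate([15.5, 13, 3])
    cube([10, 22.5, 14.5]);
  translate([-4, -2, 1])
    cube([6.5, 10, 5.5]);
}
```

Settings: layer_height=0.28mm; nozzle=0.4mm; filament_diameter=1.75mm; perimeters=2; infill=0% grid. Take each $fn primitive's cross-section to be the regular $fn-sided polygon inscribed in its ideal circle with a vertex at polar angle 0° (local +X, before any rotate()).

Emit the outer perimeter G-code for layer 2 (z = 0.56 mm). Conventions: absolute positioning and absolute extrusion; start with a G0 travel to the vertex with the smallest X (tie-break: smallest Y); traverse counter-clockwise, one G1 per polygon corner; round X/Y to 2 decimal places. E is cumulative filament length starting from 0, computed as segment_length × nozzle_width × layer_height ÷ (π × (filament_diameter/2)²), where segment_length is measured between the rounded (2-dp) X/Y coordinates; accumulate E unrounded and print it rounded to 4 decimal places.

G0 X-11.00 Y0.00 Z0.56
G1 X-9.53 Y-5.50 E0.2651
G1 X-5.50 Y-9.53 E0.5305
G1 X0.00 Y-11.00 E0.7956
G1 X5.50 Y-9.53 E1.0607
G1 X9.53 Y-5.50 E1.3260
G1 X11.00 Y0.00 E1.5911
G1 X9.53 Y5.50 E1.8562
G1 X5.50 Y9.53 E2.1216
G1 X0.00 Y11.00 E2.3867
G1 X-5.50 Y9.53 E2.6518
G1 X-9.53 Y5.50 E2.9172
G1 X-11.00 Y0.00 E3.1823

At z = 0.56 mm: the r=11 cylinder contributes a regular 12-gon of circumradius 11; the cube at (12, 15.5) does not reach this height (z outside [1.5, 20.5]); the cube at (15.5, 13) is absent (z outside [3, 17.5]); the cube at (-4, -2) is not intersected at this z (z outside [1, 6.5]); Merging all regions: only the r=11 cylinder is present, so the union is just that shape — 1 connected region. The outline is a single polygon with 12 vertices. Extrusion per mm of travel: 0.4 × 0.28 / (π × 0.875²) = 0.046564. Accumulating E over each segment gives final E = 3.1823.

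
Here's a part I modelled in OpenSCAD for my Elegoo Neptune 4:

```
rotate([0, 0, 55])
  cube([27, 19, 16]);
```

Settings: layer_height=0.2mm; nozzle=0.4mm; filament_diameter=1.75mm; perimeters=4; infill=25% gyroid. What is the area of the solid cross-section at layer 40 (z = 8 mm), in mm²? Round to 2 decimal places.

513.00 mm²

At z = 8 mm: the cube is present — its section is the full 27×19 rectangle (area 513.00 mm²); (whole slice rotated 55° about Z — lengths, areas and connectivity unchanged). Overall, the cross-section is a single solid region. Net area = 513.00 mm².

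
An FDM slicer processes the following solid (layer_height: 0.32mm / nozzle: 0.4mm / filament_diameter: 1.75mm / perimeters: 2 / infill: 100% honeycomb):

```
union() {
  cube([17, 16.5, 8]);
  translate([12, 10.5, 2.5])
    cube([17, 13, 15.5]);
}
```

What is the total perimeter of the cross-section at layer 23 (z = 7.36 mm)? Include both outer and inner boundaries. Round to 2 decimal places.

105.00 mm

At z = 7.36 mm: the cube is present — its section is the full 17×16.5 rectangle (perimeter 67.00 mm); the cube at (12, 10.5) (footprint 17×13) is included at this height (perimeter 60.00 mm); Combining (union): the regions partially overlap (shared area 30.00 mm²), so the edge portions inside another operand are dropped and the merged outline is re-measured after clipping — boundary = 105.00 mm. Overall, the cross-section is a single solid region. Total boundary length (outer) = 105.00 mm.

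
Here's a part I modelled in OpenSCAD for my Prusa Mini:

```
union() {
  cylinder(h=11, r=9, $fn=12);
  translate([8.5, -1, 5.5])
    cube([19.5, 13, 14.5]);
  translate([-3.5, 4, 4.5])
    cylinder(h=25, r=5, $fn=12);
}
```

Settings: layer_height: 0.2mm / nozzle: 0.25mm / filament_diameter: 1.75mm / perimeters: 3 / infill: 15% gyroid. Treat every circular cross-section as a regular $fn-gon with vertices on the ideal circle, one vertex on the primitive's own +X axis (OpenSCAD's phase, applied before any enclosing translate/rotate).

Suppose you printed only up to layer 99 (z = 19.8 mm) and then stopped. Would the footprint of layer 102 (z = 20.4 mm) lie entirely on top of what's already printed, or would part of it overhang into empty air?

Compare the two slices. At z = 19.8: the cylinder does not reach this height (z outside [0, 11]); the cube at (8.5, -1) (footprint 19.5×13) is included at this height (area 253.50 mm²); the r=5 cylinder at (-3.5, 4) gives a regular 12-gon of circumradius 5 (constant along its height) (area = (12/2)·5.000²·sin(360°/12) = 75.00 mm²); Combining (union): the 2 present regions are separate (no shared area or edge), so areas and boundary lengths simply add and each stays a separate island — area = 328.50 mm². At z = 20.4: the cylinder does not reach this height (z outside [0, 11]); the cube at (8.5, -1) is not intersected at this z (z outside [5.5, 20]); the cylinder at (-3.5, 4): section is a regular 12-gon, circumradius r=5 (area = (12/2)·5.000²·sin(360°/12) = 75.00 mm²); Combining (union): only the r=5 cylinder at (-3.5, 4) is present, so the union is just that shape — area = 75.00 mm². Checking containment: the cross-section at z = 20.4 is a subset of the cross-section at z = 19.8.

entirely on top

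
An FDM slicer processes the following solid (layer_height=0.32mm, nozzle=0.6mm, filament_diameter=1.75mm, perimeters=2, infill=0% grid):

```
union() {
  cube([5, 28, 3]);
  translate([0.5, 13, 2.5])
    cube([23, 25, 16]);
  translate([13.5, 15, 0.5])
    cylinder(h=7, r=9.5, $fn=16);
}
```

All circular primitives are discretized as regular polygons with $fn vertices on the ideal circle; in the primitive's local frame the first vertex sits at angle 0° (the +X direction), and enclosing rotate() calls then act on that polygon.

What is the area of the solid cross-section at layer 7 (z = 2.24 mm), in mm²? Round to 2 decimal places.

411.54 mm²

At z = 2.24 mm: the cube (footprint 5×28) is included at this height (area 140.00 mm²); the cube at (0.5, 13) does not reach this height (z outside [2.5, 18.5]); the r=9.5 cylinder at (13.5, 15) gives a regular 16-gon of circumradius 9.5 (constant along its height) (area = (16/2)·9.500²·sin(360°/16) = 276.30 mm²); Combining (union): the regions partially overlap — summed areas 416.30 mm² minus the doubly-counted overlap 4.76 mm² gives 411.54 mm² — area = 411.54 mm². Overall, the cross-section is a single solid region. Net area = 411.54 mm².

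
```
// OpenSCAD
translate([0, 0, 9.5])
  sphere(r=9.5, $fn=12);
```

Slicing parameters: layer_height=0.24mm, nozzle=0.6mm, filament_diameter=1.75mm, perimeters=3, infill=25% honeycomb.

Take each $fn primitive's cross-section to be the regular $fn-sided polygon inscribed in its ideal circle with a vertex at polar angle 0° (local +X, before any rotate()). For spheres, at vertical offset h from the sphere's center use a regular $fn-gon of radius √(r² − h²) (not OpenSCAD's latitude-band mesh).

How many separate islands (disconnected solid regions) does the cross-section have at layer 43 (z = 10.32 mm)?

At z = 10.32 mm: the r=9.5 sphere slices to a regular 12-gon of circumradius 9.465 (√(r²−h²) with h=0.82 from center). Overall, the cross-section is a single solid region. Island count = 1.

1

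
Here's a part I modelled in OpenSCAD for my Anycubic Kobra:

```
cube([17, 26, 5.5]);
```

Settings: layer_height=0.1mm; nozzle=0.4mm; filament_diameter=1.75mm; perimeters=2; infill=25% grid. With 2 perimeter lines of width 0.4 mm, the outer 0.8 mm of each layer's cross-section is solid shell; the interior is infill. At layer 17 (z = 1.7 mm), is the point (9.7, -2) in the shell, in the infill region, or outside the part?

At z = 1.7 mm: the 17×26 cube contributes its full rectangle. Overall, the cross-section is a single solid region. The nearest boundary edge runs (0.00, 0.00)→(17.00, 0.00); distance from the point to it = 2.00 mm. The point is not inside any of the regions above, so it lies outside the cross-section (2.00 mm from the nearest boundary).

outside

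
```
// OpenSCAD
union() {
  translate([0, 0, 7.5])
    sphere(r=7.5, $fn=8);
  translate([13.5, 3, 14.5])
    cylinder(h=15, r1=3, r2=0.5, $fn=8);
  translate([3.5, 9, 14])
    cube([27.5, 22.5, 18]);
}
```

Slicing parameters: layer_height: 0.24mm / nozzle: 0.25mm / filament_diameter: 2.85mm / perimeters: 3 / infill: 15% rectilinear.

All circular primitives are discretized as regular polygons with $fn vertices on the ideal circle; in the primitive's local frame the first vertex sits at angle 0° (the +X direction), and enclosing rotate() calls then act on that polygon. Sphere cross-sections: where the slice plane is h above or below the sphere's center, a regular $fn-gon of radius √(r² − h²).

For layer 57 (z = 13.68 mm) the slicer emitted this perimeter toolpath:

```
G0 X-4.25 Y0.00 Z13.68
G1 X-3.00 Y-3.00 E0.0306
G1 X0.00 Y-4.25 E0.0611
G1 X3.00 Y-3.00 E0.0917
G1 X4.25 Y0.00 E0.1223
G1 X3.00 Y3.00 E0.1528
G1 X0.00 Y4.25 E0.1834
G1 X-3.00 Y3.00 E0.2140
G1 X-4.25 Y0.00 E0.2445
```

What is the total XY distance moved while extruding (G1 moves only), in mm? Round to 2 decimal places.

Sum the Euclidean lengths of each G1 segment: total = 26.00 mm.

26.00 mm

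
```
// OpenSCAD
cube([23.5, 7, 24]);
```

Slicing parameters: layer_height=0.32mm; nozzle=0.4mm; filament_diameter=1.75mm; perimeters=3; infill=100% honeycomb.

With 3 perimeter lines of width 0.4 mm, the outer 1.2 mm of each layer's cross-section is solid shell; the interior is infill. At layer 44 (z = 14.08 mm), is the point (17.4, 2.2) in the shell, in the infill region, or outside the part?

At z = 14.08 mm: the 23.5×7 cube contributes its full rectangle. Overall, the cross-section is a single solid region. The nearest boundary edge runs (0.00, 0.00)→(23.50, 0.00); distance from the point to it = 2.20 mm. The point is inside the cross-section and 2.20 mm from the nearest boundary — more than the 1.2 mm shell width (3 × 0.4), so it's in the infill interior.

infill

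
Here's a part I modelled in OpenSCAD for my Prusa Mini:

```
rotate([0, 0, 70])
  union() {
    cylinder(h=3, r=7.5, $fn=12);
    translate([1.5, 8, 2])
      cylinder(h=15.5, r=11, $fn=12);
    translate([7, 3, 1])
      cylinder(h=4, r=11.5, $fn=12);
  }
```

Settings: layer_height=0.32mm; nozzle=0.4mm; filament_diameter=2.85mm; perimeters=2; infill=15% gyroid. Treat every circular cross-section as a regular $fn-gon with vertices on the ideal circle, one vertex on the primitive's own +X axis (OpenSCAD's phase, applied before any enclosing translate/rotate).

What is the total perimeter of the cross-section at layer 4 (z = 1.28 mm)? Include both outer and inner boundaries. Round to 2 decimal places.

At z = 1.28 mm: the r=7.5 cylinder contributes a regular 12-gon of circumradius 7.5 (perimeter = 2·12·7.500·sin(180°/12) = 46.59 mm); the cylinder at (1.5, 8) does not reach this height (z outside [2, 17.5]); the r=11.5 cylinder at (7, 3) contributes a regular 12-gon of circumradius 11.5 (perimeter = 2·12·11.500·sin(180°/12) = 71.43 mm); Taking the union: the regions partially overlap (shared area 124.88 mm²), so the edge portions inside another operand are dropped and the merged outline is re-measured after clipping — boundary = 76.77 mm; (whole slice rotated 70° about Z — lengths, areas and connectivity unchanged). Overall, the cross-section is a single solid region. Total boundary length (outer) = 76.77 mm.

76.77 mm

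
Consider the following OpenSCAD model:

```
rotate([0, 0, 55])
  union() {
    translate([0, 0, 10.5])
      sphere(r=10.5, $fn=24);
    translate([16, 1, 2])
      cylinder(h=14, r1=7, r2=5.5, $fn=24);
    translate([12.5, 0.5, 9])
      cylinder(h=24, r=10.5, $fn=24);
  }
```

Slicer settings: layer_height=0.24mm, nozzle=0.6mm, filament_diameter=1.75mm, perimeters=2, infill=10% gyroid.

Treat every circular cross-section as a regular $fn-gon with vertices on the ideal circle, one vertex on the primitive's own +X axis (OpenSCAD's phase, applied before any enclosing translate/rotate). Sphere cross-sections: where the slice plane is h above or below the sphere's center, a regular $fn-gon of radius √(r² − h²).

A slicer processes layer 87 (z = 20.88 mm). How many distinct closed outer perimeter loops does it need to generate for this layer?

At z = 20.88 mm: the r=10.5 sphere contributes a regular 24-gon of circumradius √(10.5²−10.38²) = 1.583; the cone at (16, 1) is not intersected at this z (z outside [2, 16]); the r=10.5 cylinder at (12.5, 0.5) gives a regular 24-gon of circumradius 10.5 (constant along its height); Taking the union: the 2 present regions are separate (no shared area or edge), so areas and boundary lengths simply add and each stays a separate island — 2 connected regions; (whole slice rotated 55° about Z — lengths, areas and connectivity unchanged). The result has 2 disconnected regions.

2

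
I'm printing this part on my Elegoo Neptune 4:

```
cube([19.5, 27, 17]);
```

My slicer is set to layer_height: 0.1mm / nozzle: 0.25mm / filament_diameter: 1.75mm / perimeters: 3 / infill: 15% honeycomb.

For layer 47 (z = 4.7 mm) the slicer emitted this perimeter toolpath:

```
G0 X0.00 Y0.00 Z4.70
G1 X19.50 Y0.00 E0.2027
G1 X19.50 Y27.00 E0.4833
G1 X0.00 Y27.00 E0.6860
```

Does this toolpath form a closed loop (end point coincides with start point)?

no

Start point (G0): (0.00, 0.00). End point (last G1): the path does not return to the start — open.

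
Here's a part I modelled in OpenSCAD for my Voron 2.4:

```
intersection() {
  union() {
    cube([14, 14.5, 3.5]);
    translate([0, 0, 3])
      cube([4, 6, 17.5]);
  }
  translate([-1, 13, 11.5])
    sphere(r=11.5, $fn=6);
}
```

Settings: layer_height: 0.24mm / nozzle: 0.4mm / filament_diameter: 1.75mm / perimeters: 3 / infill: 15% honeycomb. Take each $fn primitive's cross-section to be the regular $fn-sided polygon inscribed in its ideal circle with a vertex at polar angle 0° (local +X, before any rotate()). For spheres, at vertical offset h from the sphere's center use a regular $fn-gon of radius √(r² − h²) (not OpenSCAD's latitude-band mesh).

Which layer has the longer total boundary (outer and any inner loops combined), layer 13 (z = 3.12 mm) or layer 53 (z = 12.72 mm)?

Layer 13 (z = 3.12): the 14×14.5 cube contributes its full rectangle (perimeter 57.00 mm); the cube is present — its section is the full 4×6 rectangle (perimeter 20.00 mm); Merging all regions: the 4×6 cube lies entirely inside the 14×14.5 cube, so the union is just the 14×14.5 cube — boundary = 57.00 mm; the sphere at (-1, 13): section is a regular 6-gon, circumradius = √(r²−h²) = √(11.5²−8.38²) = 7.876 (perimeter = 2·6·7.876·sin(180°/6) = 47.25 mm); Keeping only the common overlap: the r=11.5 sphere at (-1, 13) partially overlaps that combined region; clipping to the common part keeps 43.13 mm² — boundary = 26.88 mm. So its perimeter = 26.88 mm. Layer 53 (z = 12.72): the cube is absent (z outside [0, 3.5]); the 4×6 cube contributes its full rectangle (perimeter 20.00 mm); Merging all regions: only the 4×6 cube is present, so the union is just that shape — boundary = 20.00 mm; the r=11.5 sphere at (-1, 13) contributes a regular 6-gon of circumradius √(11.5²−1.22²) = 11.435 (perimeter = 2·6·11.435·sin(180°/6) = 68.61 mm); After intersecting: the r=11.5 sphere at (-1, 13) partially overlaps that combined region; clipping to the common part keeps 11.61 mm² — boundary = 13.81 mm. So its perimeter = 13.81 mm. Layer 13 is larger (26.88 vs 13.81 mm).

layer 13 (z = 3.12 mm)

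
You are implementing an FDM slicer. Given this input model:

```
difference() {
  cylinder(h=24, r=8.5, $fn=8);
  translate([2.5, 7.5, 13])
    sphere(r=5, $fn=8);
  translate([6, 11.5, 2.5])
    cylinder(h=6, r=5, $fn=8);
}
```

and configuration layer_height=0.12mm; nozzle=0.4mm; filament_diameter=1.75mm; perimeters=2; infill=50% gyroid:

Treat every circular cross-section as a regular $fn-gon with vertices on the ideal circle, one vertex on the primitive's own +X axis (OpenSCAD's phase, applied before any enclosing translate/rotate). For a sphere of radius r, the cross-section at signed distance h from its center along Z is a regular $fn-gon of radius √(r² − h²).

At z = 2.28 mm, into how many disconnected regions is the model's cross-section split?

1

At z = 2.28 mm: the r=8.5 cylinder gives a regular 8-gon of circumradius 8.5 (constant along its height); the sphere at (2.5, 7.5) is not intersected at this z (|z−center|=10.720 > r=5); the cylinder at (6, 11.5) is not intersected at this z (z outside [2.5, 8.5]); After the difference (first − rest): none of the subtracted shapes is present at this height, so the r=8.5 cylinder is unchanged — 1 connected region. The result has 1 disconnected region.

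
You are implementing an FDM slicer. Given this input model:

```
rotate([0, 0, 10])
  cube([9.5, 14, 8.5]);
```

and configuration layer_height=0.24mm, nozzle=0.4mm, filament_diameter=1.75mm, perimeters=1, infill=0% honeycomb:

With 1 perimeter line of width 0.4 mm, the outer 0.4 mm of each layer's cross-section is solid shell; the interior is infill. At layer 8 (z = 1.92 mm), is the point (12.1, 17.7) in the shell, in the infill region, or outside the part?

At z = 1.92 mm: the cube (footprint 9.5×14) is included at this height; (rotated 10° about Z; rotation is an isometry so areas/perimeters/island counts are preserved). Overall, the cross-section is a single solid region. Undo the 10° rotation: the query point maps to (14.990, 15.330) in the un-rotated model frame. The nearest boundary edge runs (9.50, 0.00)→(9.50, 14.00); distance from the point to it = 5.65 mm. The point is not inside any of the regions above, so it lies outside the cross-section (5.65 mm from the nearest boundary).

outside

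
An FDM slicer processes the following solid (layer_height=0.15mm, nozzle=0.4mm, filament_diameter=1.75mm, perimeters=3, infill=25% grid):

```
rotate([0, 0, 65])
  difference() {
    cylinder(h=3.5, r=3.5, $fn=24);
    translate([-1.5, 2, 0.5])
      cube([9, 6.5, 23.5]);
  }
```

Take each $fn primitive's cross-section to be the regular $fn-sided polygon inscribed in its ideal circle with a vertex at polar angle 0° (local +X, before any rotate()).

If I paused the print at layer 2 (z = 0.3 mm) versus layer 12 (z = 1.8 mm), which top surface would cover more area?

layer 2 (z = 0.3 mm)

Layer 2 (z = 0.3): the r=3.5 cylinder gives a regular 24-gon of circumradius 3.5 (constant along its height) (area = (24/2)·3.500²·sin(360°/24) = 38.05 mm²); the cube at (-1.5, 2) does not reach this height (z outside [0.5, 24]); After the difference (first − rest): none of the subtracted shapes is present at this height, so the r=3.5 cylinder is unchanged — area = 38.05 mm²; (rotated 65° about Z; rotation is an isometry so areas/perimeters/island counts are preserved). So its area = 38.05 mm². Layer 12 (z = 1.8): the r=3.5 cylinder contributes a regular 24-gon of circumradius 3.5 (area = (24/2)·3.500²·sin(360°/24) = 38.05 mm²); the cube at (-1.5, 2) is present — its section is the full 9×6.5 rectangle (area 58.50 mm²); Subtracting the remaining from the first: starting from the r=3.5 cylinder (38.05 mm²), the 9×6.5 cube at (-1.5, 2) partially overlaps it — only the 5.01 mm² overlap (of its 58.50 mm²) is removed, clipping the outline — area = 33.04 mm²; (rotated 65° about Z; rotation is an isometry so areas/perimeters/island counts are preserved). So its area = 33.04 mm². Layer 2 is larger (38.05 vs 33.04 mm²).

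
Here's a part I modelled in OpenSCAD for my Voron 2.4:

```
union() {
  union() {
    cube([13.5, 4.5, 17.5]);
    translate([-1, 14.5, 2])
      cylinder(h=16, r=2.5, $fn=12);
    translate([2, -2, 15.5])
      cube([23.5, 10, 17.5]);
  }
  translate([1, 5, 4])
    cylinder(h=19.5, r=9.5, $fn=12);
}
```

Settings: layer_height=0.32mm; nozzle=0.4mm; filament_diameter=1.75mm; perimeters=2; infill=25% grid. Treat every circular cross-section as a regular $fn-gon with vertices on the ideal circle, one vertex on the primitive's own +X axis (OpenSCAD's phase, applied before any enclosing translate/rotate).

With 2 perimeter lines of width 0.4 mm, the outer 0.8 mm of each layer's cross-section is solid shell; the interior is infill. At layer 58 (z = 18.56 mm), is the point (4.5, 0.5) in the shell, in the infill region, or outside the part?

At z = 18.56 mm: the cube is not intersected at this z (z outside [0, 17.5]); the cylinder at (-1, 14.5) does not reach this height (z outside [2, 18]); the cube at (2, -2) (footprint 23.5×10) is included at this height; Merging all regions: only the 23.5×10 cube at (2, -2) is present, so the union is just that shape — 1 connected region; the r=9.5 cylinder at (1, 5) gives a regular 12-gon of circumradius 9.5 (constant along its height); Merging all regions: the regions partially overlap (shared area 75.38 mm²), so overlapping operands fuse into one piece — 1 connected region. Overall, the cross-section is a single solid region. The nearest boundary edge runs (25.50, -2.00)→(6.98, -2.00); distance from the point to it = 3.52 mm. The point is inside the cross-section and 3.52 mm from the nearest boundary — more than the 0.8 mm shell width (2 × 0.4), so it's in the infill interior.

infill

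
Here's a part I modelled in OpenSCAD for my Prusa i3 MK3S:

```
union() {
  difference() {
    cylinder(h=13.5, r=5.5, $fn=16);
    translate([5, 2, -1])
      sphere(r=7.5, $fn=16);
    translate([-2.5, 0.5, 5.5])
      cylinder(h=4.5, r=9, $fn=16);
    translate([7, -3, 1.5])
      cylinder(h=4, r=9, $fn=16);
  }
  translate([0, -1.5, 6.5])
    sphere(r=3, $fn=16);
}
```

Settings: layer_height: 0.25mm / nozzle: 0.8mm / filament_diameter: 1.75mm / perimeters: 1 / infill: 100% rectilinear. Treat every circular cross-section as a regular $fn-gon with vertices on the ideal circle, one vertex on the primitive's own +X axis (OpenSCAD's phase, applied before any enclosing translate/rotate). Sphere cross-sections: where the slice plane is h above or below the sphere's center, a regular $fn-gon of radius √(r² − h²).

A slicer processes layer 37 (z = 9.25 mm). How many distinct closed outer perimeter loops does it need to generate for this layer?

1

At z = 9.25 mm: the cylinder: section is a regular 16-gon, circumradius r=5.5; the sphere at (5, 2) is not intersected at this z (|z−center|=10.250 > r=7.5); the cylinder at (-2.5, 0.5): section is a regular 16-gon, circumradius r=9; the cylinder at (7, -3) is absent (z outside [1.5, 5.5]); Subtracting the remaining from the first: starting from the r=5.5 cylinder, the r=9 cylinder at (-2.5, 0.5) covers all of what remains (removes everything) — nothing remains; the r=3 sphere at (0, -1.5) slices to a regular 16-gon of circumradius 1.199 (√(r²−h²) with h=2.75 from center); Combining (union): only the r=3 sphere at (0, -1.5) is present, so the union is just that shape — 1 connected region. The result has 1 disconnected region.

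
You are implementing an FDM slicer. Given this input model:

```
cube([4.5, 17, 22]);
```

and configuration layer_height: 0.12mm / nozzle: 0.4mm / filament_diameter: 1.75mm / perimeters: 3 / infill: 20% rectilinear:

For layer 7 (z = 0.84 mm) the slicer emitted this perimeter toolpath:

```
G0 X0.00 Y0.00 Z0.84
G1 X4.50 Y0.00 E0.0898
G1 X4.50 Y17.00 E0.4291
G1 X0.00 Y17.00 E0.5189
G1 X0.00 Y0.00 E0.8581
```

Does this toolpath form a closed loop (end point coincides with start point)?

yes

Start point (G0): (0.00, 0.00). End point (last G1): the path returns to the start — closed.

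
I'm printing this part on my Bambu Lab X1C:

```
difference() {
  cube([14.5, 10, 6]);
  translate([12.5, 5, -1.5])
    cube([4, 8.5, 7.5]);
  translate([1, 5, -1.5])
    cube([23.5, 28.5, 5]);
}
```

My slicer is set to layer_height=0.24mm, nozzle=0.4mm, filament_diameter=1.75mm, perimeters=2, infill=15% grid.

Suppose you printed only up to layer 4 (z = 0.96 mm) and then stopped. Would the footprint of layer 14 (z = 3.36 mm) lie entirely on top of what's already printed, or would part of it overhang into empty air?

Compare the two slices. At z = 0.96: the cube is present — its section is the full 14.5×10 rectangle (area 145.00 mm²); the cube at (12.5, 5) (footprint 4×8.5) is included at this height (area 34.00 mm²); the 23.5×28.5 cube at (1, 5) contributes its full rectangle (area 669.75 mm²); Subtracting the remaining from the first: starting from the 14.5×10 cube (145.00 mm²), the 4×8.5 cube at (12.5, 5) partially overlaps it — only the 10.00 mm² overlap (of its 34.00 mm²) is removed, clipping the outline; the 23.5×28.5 cube at (1, 5) partially overlaps it — only the 57.50 mm² overlap (of its 669.75 mm²) is removed, clipping the outline — area = 77.50 mm². At z = 3.36: the cube (footprint 14.5×10) is included at this height (area 145.00 mm²); the cube at (12.5, 5) is present — its section is the full 4×8.5 rectangle (area 34.00 mm²); the 23.5×28.5 cube at (1, 5) contributes its full rectangle (area 669.75 mm²); Taking the first minus the rest: starting from the 14.5×10 cube (145.00 mm²), the 4×8.5 cube at (12.5, 5) partially overlaps it — only the 10.00 mm² overlap (of its 34.00 mm²) is removed, clipping the outline; the 23.5×28.5 cube at (1, 5) partially overlaps it — only the 57.50 mm² overlap (of its 669.75 mm²) is removed, clipping the outline — area = 77.50 mm². Checking containment: the cross-section at z = 3.36 is a subset of the cross-section at z = 0.96.

entirely on top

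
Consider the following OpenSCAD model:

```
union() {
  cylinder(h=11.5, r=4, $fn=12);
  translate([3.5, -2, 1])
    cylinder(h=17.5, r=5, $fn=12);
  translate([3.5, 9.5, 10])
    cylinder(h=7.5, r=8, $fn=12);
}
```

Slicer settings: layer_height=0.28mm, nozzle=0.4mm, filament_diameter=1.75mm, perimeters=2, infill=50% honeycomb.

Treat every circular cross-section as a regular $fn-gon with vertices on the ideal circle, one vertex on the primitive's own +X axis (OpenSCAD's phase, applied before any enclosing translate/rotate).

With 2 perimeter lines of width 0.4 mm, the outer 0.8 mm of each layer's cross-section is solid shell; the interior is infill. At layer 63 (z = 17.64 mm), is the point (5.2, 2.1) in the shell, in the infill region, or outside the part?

shell

At z = 17.64 mm: the cylinder does not reach this height (z outside [0, 11.5]); the r=5 cylinder at (3.5, -2) contributes a regular 12-gon of circumradius 5; the cylinder at (3.5, 9.5) is not intersected at this z (z outside [10, 17.5]); Merging all regions: only the r=5 cylinder at (3.5, -2) is present, so the union is just that shape — 1 connected region. Overall, the cross-section is a single solid region. The nearest boundary edge runs (6.00, 2.33)→(3.50, 3.00); distance from the point to it = 0.43 mm. The point is inside the cross-section, 0.43 mm from the nearest boundary — within the 0.8 mm shell band (2 × 0.4).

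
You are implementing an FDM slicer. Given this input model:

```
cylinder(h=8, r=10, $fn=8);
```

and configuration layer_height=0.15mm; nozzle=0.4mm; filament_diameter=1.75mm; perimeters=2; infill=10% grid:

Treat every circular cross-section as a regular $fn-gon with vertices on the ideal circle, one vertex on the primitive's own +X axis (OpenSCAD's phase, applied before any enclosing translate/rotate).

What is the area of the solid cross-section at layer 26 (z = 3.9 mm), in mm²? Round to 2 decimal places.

At z = 3.9 mm: the cylinder: section is a regular 8-gon, circumradius r=10 (area = (8/2)·10.000²·sin(360°/8) = 282.84 mm²). Overall, the cross-section is a single solid region. Net area = 282.84 mm².

282.84 mm²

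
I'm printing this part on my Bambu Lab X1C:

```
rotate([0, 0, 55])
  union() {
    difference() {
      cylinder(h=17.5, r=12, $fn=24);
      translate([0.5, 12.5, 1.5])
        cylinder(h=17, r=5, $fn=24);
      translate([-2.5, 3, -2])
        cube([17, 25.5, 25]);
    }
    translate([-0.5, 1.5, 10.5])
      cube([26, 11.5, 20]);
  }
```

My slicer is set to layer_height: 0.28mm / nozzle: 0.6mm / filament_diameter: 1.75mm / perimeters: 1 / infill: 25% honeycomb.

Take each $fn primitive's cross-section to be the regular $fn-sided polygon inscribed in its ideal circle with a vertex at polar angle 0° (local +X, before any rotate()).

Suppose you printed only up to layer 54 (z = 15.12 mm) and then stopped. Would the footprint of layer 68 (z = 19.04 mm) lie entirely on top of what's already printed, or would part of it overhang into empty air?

entirely on top

Compare the two slices. At z = 15.12: the r=12 cylinder contributes a regular 24-gon of circumradius 12 (area = (24/2)·12.000²·sin(360°/24) = 447.24 mm²); the r=5 cylinder at (0.5, 12.5) gives a regular 24-gon of circumradius 5 (constant along its height) (area = (24/2)·5.000²·sin(360°/24) = 77.65 mm²); the cube at (-2.5, 3) is present — its section is the full 17×25.5 rectangle (area 433.50 mm²); Subtracting the remaining from the first: starting from the r=12 cylinder (447.24 mm²), the r=5 cylinder at (0.5, 12.5) partially overlaps it — only the 29.81 mm² overlap (of its 77.65 mm²) is removed, clipping the outline; the 17×25.5 cube at (-2.5, 3) partially overlaps it — only the 72.08 mm² overlap (of its 433.50 mm²) is removed, clipping the outline — area = 345.35 mm²; the cube at (-0.5, 1.5) is present — its section is the full 26×11.5 rectangle (area 299.00 mm²); Merging all regions: the regions partially overlap — summed areas 644.35 mm² minus the doubly-counted overlap 18.31 mm² gives 626.04 mm² — area = 626.04 mm²; (rotated 55° about Z; rotation is an isometry so areas/perimeters/island counts are preserved). At z = 19.04: the cylinder is absent (z outside [0, 17.5]); the cylinder at (0.5, 12.5) is absent (z outside [1.5, 18.5]); the cube at (-2.5, 3) is present — its section is the full 17×25.5 rectangle (area 433.50 mm²); Subtracting the remaining from the first: the first operand is absent here, so nothing remains; the cube at (-0.5, 1.5) (footprint 26×11.5) is included at this height (area 299.00 mm²); Combining (union): only the 26×11.5 cube at (-0.5, 1.5) is present, so the union is just that shape — area = 299.00 mm²; (rotated 55° about Z; rotation is an isometry so areas/perimeters/island counts are preserved). Checking containment: the cross-section at z = 19.04 is a subset of the cross-section at z = 15.12.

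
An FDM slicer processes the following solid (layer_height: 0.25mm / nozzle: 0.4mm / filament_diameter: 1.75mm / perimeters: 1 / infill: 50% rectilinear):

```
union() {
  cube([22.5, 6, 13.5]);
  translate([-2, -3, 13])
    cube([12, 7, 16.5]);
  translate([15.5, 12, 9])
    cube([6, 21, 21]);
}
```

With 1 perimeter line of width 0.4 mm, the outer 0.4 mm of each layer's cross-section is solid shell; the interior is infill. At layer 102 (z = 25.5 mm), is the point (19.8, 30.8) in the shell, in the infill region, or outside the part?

At z = 25.5 mm: the cube is absent (z outside [0, 13.5]); the cube at (-2, -3) (footprint 12×7) is included at this height; the cube at (15.5, 12) (footprint 6×21) is included at this height; Merging all regions: the 2 present regions are separate (no shared area or edge), so areas and boundary lengths simply add and each stays a separate island — 2 connected regions. Overall, the cross-section has 2 separate islands. The nearest boundary edge runs (21.50, 33.00)→(21.50, 12.00); distance from the point to it = 1.70 mm. (Shell/infill is judged within the island containing the point — the largest one.) The point is inside the cross-section and 1.70 mm from the nearest boundary — more than the 0.4 mm shell width (1 × 0.4), so it's in the infill interior.

infill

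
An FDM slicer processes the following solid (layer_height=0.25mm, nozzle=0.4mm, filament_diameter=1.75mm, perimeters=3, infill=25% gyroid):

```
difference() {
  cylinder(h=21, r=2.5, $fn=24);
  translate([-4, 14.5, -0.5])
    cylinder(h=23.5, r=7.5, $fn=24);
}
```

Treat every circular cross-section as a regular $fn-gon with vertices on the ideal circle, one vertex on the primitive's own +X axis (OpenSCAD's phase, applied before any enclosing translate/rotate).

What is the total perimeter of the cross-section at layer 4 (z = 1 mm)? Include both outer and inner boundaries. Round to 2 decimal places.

15.66 mm

At z = 1 mm: the r=2.5 cylinder contributes a regular 24-gon of circumradius 2.5 (perimeter = 2·24·2.500·sin(180°/24) = 15.66 mm); the r=7.5 cylinder at (-4, 14.5) contributes a regular 24-gon of circumradius 7.5 (perimeter = 2·24·7.500·sin(180°/24) = 46.99 mm); Subtracting the remaining from the first: starting from the r=2.5 cylinder, the r=7.5 cylinder at (-4, 14.5) misses the remaining region (no effect) — boundary = 15.66 mm. Overall, the cross-section is a single solid region. Total boundary length (outer) = 15.66 mm.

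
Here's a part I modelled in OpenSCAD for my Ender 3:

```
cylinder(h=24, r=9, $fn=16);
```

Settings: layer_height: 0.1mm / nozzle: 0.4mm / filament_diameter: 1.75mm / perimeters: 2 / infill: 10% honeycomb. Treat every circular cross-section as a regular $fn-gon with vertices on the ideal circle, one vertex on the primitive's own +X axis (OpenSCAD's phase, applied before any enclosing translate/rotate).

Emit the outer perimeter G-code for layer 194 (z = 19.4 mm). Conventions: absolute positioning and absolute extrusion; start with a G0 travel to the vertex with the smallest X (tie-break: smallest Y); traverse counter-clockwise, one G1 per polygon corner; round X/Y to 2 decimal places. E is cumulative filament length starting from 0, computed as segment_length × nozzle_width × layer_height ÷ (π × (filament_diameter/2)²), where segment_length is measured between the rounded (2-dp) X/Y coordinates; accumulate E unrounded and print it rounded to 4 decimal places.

At z = 19.4 mm: the cylinder: section is a regular 16-gon, circumradius r=9. The outline is a single polygon with 16 vertices. Extrusion per mm of travel: 0.4 × 0.1 / (π × 0.875²) = 0.016630. Accumulating E over each segment gives final E = 0.9339.

G0 X-9.00 Y0.00 Z19.40
G1 X-8.31 Y-3.44 E0.0583
G1 X-6.36 Y-6.36 E0.1167
G1 X-3.44 Y-8.31 E0.1751
G1 X0.00 Y-9.00 E0.2335
G1 X3.44 Y-8.31 E0.2918
G1 X6.36 Y-6.36 E0.3502
G1 X8.31 Y-3.44 E0.4086
G1 X9.00 Y0.00 E0.4670
G1 X8.31 Y3.44 E0.5253
G1 X6.36 Y6.36 E0.5837
G1 X3.44 Y8.31 E0.6421
G1 X0.00 Y9.00 E0.7004
G1 X-3.44 Y8.31 E0.7588
G1 X-6.36 Y6.36 E0.8172
G1 X-8.31 Y3.44 E0.8756
G1 X-9.00 Y0.00 E0.9339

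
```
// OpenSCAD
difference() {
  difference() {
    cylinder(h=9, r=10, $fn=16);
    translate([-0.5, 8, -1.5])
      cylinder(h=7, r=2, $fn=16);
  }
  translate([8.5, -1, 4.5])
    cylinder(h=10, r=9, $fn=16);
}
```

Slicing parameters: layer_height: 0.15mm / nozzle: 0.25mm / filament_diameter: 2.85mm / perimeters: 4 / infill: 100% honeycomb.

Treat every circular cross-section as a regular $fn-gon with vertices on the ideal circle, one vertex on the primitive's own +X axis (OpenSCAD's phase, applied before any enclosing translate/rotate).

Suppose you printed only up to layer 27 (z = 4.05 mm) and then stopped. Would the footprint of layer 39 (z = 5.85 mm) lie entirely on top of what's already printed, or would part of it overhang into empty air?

Compare the two slices. At z = 4.05: the cylinder: section is a regular 16-gon, circumradius r=10 (area = (16/2)·10.000²·sin(360°/16) = 306.15 mm²); the r=2 cylinder at (-0.5, 8) gives a regular 16-gon of circumradius 2 (constant along its height) (area = (16/2)·2.000²·sin(360°/16) = 12.25 mm²); Taking the first minus the rest: starting from the r=10 cylinder (306.15 mm²), the r=2 cylinder at (-0.5, 8) partially overlaps it — only the 12.15 mm² overlap (of its 12.25 mm²) is removed, clipping the outline — area = 294.00 mm²; the cylinder at (8.5, -1) is absent (z outside [4.5, 14.5]); Subtracting the remaining from the first: none of the subtracted shapes is present at this height, so that combined region is unchanged — area = 294.00 mm². At z = 5.85: the r=10 cylinder contributes a regular 16-gon of circumradius 10 (area = (16/2)·10.000²·sin(360°/16) = 306.15 mm²); the cylinder at (-0.5, 8) is not intersected at this z (z outside [-1.5, 5.5]); Subtracting the remaining from the first: none of the subtracted shapes is present at this height, so the r=10 cylinder is unchanged — area = 306.15 mm²; the cylinder at (8.5, -1): section is a regular 16-gon, circumradius r=9 (area = (16/2)·9.000²·sin(360°/16) = 247.98 mm²); After the difference (first − rest): starting from that combined region (306.15 mm²), the r=9 cylinder at (8.5, -1) partially overlaps it — only the 121.10 mm² overlap (of its 247.98 mm²) is removed, clipping the outline — area = 185.05 mm². Checking containment: at z = 5.85 the cross-section extends beyond the z = 4.05 cross-section by about 12.15 mm².

part overhangs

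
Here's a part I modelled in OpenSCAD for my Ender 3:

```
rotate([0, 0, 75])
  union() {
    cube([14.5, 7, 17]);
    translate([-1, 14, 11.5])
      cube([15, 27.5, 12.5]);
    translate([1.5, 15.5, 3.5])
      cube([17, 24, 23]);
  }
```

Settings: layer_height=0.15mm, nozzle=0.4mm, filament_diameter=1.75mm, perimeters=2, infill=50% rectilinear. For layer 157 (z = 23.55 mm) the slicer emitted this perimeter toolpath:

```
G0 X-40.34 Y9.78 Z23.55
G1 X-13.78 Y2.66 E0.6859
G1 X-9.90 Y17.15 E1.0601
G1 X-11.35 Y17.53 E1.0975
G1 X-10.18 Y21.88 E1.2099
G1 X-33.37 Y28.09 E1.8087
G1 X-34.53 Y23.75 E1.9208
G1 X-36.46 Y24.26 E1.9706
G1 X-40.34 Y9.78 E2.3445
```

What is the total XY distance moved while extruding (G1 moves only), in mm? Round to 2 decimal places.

93.99 mm

Sum the Euclidean lengths of each G1 segment: total = 93.99 mm.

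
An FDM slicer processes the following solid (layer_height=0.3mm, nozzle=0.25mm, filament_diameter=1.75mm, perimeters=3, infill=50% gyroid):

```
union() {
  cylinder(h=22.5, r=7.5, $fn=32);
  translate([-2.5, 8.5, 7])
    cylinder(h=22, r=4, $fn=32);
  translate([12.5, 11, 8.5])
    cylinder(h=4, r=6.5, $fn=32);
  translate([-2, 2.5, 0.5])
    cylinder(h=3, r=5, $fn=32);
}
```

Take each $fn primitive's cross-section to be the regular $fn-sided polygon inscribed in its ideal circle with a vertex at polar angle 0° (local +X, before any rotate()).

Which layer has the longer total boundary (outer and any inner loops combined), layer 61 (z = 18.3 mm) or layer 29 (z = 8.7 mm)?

layer 29 (z = 8.7 mm)

Layer 61 (z = 18.3): the cylinder: section is a regular 32-gon, circumradius r=7.5 (perimeter = 2·32·7.500·sin(180°/32) = 47.05 mm); the r=4 cylinder at (-2.5, 8.5) gives a regular 32-gon of circumradius 4 (constant along its height) (perimeter = 2·32·4.000·sin(180°/32) = 25.09 mm); the cylinder at (12.5, 11) is not intersected at this z (z outside [8.5, 12.5]); the cylinder at (-2, 2.5) is absent (z outside [0.5, 3.5]); Taking the union: the regions partially overlap (shared area 12.09 mm²), so the edge portions inside another operand are dropped and the merged outline is re-measured after clipping — boundary = 57.26 mm. So its perimeter = 57.26 mm. Layer 29 (z = 8.7): the cylinder: section is a regular 32-gon, circumradius r=7.5 (perimeter = 2·32·7.500·sin(180°/32) = 47.05 mm); the r=4 cylinder at (-2.5, 8.5) contributes a regular 32-gon of circumradius 4 (perimeter = 2·32·4.000·sin(180°/32) = 25.09 mm); the r=6.5 cylinder at (12.5, 11) gives a regular 32-gon of circumradius 6.5 (constant along its height) (perimeter = 2·32·6.500·sin(180°/32) = 40.78 mm); the cylinder at (-2, 2.5) does not reach this height (z outside [0.5, 3.5]); Taking the union: the regions partially overlap (shared area 12.09 mm²), so the edge portions inside another operand are dropped and the merged outline is re-measured after clipping — boundary = 98.03 mm. So its perimeter = 98.03 mm. Layer 29 is larger (98.03 vs 57.26 mm).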